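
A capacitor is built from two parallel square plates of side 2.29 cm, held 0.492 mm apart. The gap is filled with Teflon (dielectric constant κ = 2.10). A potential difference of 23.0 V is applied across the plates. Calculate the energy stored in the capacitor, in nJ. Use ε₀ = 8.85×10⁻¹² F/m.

A = (2.29 cm)² = 5.24×10⁻⁴ m².
C = κε₀A/d = 2.10 × 8.85×10⁻¹² × 5.24×10⁻⁴ / 4.92×10⁻⁴ = 1.98×10⁻¹¹ F.
U = ½CV² = ½ × 1.98×10⁻¹¹ × (23.0)² = 5.24×10⁻⁹ J.

5.24 nJ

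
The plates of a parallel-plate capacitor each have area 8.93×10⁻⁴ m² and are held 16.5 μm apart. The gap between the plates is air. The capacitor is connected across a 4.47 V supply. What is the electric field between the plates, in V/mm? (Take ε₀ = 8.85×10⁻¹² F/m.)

E = V/d = 4.47 / 1.65×10⁻⁵ = 2.71×10⁵ V/m.

271 V/mm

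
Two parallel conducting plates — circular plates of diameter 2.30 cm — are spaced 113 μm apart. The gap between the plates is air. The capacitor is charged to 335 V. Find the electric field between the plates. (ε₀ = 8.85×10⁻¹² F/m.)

E = V/d = 335 / 1.13×10⁻⁴ = 2.96×10⁶ V/m.

E ≈ 2.96 MV/m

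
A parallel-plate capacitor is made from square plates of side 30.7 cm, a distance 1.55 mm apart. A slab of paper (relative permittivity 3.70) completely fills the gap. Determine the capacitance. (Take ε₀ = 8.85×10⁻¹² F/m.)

C ≈ 1.99 nF

A = (30.7 cm)² = 9.42×10⁻² m².
C = κε₀A/d = 3.70 × 8.85×10⁻¹² × 9.42×10⁻² / 1.55×10⁻³ = 1.99×10⁻⁹ F.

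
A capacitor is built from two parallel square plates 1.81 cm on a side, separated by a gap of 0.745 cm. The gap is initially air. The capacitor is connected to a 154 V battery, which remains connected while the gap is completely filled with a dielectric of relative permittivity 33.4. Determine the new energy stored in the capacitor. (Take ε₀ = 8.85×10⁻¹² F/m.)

A = (1.81 cm)² = 3.28×10⁻⁴ m².
Initially C₁ = ε₀A/d = 8.85×10⁻¹² × 3.28×10⁻⁴ / 7.45×10⁻³ = 3.89×10⁻¹³ F.
U₁ = 4.61×10⁻⁹ J.
Battery connected ⇒ V is held fixed. C₂ = 33.4 C₁ and U = ½CV², so U₂/U₁ = C₂/C₁ = 33.4.
U₂ = 33.4 × 4.61×10⁻⁹ = 1.54×10⁻⁷ J.

U ≈ 154 nJ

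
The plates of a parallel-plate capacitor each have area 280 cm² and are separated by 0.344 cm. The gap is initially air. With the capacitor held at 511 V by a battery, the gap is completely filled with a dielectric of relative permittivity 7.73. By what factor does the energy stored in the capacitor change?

Battery connected ⇒ V is held fixed.
C₂ = 7.73 C₁ and U = ½CV², so U₂/U₁ = C₂/C₁ = 7.73.

7.73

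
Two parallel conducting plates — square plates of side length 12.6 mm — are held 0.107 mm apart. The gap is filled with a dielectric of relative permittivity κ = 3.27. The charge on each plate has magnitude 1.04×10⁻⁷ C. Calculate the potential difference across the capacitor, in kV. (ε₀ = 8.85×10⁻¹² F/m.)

A = (12.6 mm)² = 1.59×10⁻⁴ m².
C = κε₀A/d = 3.27 × 8.85×10⁻¹² × 1.59×10⁻⁴ / 1.07×10⁻⁴ = 4.29×10⁻¹¹ F.
V = Q/C = 1.04×10⁻⁷ / 4.29×10⁻¹¹ = 2.42×10³ V.

V ≈ 2.42 kV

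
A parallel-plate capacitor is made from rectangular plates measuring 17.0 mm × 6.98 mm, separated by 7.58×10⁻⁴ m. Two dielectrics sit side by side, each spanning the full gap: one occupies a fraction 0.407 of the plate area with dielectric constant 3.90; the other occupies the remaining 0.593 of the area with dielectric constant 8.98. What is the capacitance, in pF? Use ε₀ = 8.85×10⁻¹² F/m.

C ≈ 9.58 pF

A = 17.0 × 6.98 mm² = 1.19×10⁻⁴ m².
Side-by-side slabs ⇒ two capacitors in parallel, each spanning the full gap.
C₁ = κ₁ε₀A₁/d = 3.90 × 8.85×10⁻¹² × 4.83×10⁻⁵ / 7.58×10⁻⁴ = 2.20×10⁻¹² F.
C₂ = κ₂ε₀A₂/d = 8.98 × 8.85×10⁻¹² × 7.04×10⁻⁵ / 7.58×10⁻⁴ = 7.38×10⁻¹² F.
C = C₁ + C₂ = 9.58×10⁻¹² F.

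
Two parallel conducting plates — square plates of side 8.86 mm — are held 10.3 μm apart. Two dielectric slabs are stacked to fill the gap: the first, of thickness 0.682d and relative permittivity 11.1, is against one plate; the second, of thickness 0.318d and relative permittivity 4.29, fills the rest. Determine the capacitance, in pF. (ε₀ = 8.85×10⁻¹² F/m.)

498 pF

A = (8.86 mm)² = 7.85×10⁻⁵ m².
Stacked slabs ⇒ two capacitors in series, each with the full plate area.
C₁ = κ₁ε₀A/d₁ = 11.1 × 8.85×10⁻¹² × 7.85×10⁻⁵ / 7.02×10⁻⁶ = 1.10×10⁻⁹ F.
C₂ = κ₂ε₀A/d₂ = 4.29 × 8.85×10⁻¹² × 7.85×10⁻⁵ / 3.28×10⁻⁶ = 9.10×10⁻¹⁰ F.
C = (1/C₁ + 1/C₂)⁻¹ = 4.98×10⁻¹⁰ F.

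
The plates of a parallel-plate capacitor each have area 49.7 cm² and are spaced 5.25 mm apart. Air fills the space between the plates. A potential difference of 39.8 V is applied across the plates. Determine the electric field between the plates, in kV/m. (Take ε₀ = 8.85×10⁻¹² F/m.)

E ≈ 7.58 kV/m

E = V/d = 39.8 / 5.25×10⁻³ = 7.58×10³ V/m.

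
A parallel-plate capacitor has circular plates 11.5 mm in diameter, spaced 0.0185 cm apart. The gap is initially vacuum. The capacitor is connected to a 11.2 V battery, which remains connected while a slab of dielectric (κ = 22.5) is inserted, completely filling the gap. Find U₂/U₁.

Battery connected ⇒ V is held fixed.
C₂ = 22.5 C₁ and U = ½CV², so U₂/U₁ = C₂/C₁ = 22.5.

U₂/U₁ ≈ 22.5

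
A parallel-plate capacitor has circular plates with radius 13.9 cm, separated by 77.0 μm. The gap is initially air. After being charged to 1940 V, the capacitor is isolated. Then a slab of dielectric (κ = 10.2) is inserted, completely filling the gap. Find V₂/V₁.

0.0980

Isolated ⇒ Q is held fixed.
C₂ = 10.2 C₁ and V = Q/C, so V₂/V₁ = C₁/C₂ = 0.0980.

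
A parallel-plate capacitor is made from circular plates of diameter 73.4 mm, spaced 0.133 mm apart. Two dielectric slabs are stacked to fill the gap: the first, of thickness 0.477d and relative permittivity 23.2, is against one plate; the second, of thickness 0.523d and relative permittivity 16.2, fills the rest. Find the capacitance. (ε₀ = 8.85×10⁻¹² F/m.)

C ≈ 5.33 nF

A = π(73.4/2 mm)² = 4.23×10⁻³ m².
Stacked slabs ⇒ two capacitors in series, each with the full plate area.
C₁ = κ₁ε₀A/d₁ = 23.2 × 8.85×10⁻¹² × 4.23×10⁻³ / 6.34×10⁻⁵ = 1.37×10⁻⁸ F.
C₂ = κ₂ε₀A/d₂ = 16.2 × 8.85×10⁻¹² × 4.23×10⁻³ / 6.96×10⁻⁵ = 8.72×10⁻⁹ F.
C = (1/C₁ + 1/C₂)⁻¹ = 5.33×10⁻⁹ F.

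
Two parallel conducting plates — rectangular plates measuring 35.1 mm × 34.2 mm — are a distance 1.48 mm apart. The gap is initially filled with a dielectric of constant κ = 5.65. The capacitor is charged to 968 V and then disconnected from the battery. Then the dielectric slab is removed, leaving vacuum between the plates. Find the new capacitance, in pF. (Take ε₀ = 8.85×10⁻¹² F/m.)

A = 35.1 × 34.2 mm² = 1.20×10⁻³ m².
Initially C₁ = κε₀A/d = 5.65 × 8.85×10⁻¹² × 1.20×10⁻³ / 1.48×10⁻³ = 4.06×10⁻¹¹ F.
C = κε₀A/d scales with κ, so C₂/C₁ = 1/κ = 1/5.65 = 0.177.
C₂ = 0.177 × 4.06×10⁻¹¹ = 7.18×10⁻¹² F.

C ≈ 7.18 pF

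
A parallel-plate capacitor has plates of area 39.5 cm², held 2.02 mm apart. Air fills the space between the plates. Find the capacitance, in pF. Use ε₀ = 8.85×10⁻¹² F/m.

C ≈ 17.3 pF

A = 39.5 cm² = 3.95×10⁻³ m².
C = ε₀A/d = 8.85×10⁻¹² × 3.95×10⁻³ / 2.02×10⁻³ = 1.73×10⁻¹¹ F.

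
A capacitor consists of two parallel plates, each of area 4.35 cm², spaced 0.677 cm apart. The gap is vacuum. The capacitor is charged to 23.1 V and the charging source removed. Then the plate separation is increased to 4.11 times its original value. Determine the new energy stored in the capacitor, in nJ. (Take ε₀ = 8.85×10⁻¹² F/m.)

0.624 nJ

A = 4.35 cm² = 4.35×10⁻⁴ m².
Initially C₁ = ε₀A/d = 8.85×10⁻¹² × 4.35×10⁻⁴ / 6.77×10⁻³ = 5.69×10⁻¹³ F.
U₁ = 1.52×10⁻¹⁰ J.
Isolated ⇒ Q is held fixed. C₂ = 0.243 C₁ and U = Q²/(2C), so U₂/U₁ = C₁/C₂ = 4.11.
U₂ = 4.11 × 1.52×10⁻¹⁰ = 6.24×10⁻¹⁰ J.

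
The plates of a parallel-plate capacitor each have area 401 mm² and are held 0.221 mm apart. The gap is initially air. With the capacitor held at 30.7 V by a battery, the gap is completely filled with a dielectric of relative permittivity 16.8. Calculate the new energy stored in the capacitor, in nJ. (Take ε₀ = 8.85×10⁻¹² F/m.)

A = 401 mm² = 4.01×10⁻⁴ m².
Initially C₁ = ε₀A/d = 8.85×10⁻¹² × 4.01×10⁻⁴ / 2.21×10⁻⁴ = 1.61×10⁻¹¹ F.
U₁ = 7.57×10⁻⁹ J.
Battery connected ⇒ V is held fixed. C₂ = 16.8 C₁ and U = ½CV², so U₂/U₁ = C₂/C₁ = 16.8.
U₂ = 16.8 × 7.57×10⁻⁹ = 1.27×10⁻⁷ J.

U ≈ 127 nJ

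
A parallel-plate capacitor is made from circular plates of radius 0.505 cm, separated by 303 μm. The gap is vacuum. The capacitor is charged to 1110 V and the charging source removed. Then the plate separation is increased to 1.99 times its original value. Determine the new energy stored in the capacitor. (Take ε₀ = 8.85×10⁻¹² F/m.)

2.87 μJ

A = π(0.505 cm)² = 8.01×10⁻⁵ m².
Initially C₁ = ε₀A/d = 8.85×10⁻¹² × 8.01×10⁻⁵ / 3.03×10⁻⁴ = 2.34×10⁻¹² F.
U₁ = 1.44×10⁻⁶ J.
Isolated ⇒ Q is held fixed. C₂ = 0.503 C₁ and U = Q²/(2C), so U₂/U₁ = C₁/C₂ = 1.99.
U₂ = 1.99 × 1.44×10⁻⁶ = 2.87×10⁻⁶ J.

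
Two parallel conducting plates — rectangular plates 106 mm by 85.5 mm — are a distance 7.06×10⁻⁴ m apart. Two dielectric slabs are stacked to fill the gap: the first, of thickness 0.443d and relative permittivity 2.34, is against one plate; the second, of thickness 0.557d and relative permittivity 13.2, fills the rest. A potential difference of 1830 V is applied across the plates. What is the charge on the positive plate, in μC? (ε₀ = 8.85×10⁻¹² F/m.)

A = 106 × 85.5 mm² = 9.06×10⁻³ m².
Stacked slabs ⇒ two capacitors in series, each with the full plate area.
C₁ = κ₁ε₀A/d₁ = 2.34 × 8.85×10⁻¹² × 9.06×10⁻³ / 3.13×10⁻⁴ = 6.00×10⁻¹⁰ F.
C₂ = κ₂ε₀A/d₂ = 13.2 × 8.85×10⁻¹² × 9.06×10⁻³ / 3.93×10⁻⁴ = 2.69×10⁻⁹ F.
C = (1/C₁ + 1/C₂)⁻¹ = 4.91×10⁻¹⁰ F.
Q = CV = 4.91×10⁻¹⁰ × 1830 = 8.98×10⁻⁷ C.

Q ≈ 0.898 μC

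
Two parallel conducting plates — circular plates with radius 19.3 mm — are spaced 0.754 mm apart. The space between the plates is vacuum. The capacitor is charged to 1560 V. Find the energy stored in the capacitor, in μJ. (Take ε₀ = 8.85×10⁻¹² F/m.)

U ≈ 16.7 μJ

A = π(19.3 mm)² = 1.17×10⁻³ m².
C = ε₀A/d = 8.85×10⁻¹² × 1.17×10⁻³ / 7.54×10⁻⁴ = 1.37×10⁻¹¹ F.
U = ½CV² = ½ × 1.37×10⁻¹¹ × (1560)² = 1.67×10⁻⁵ J.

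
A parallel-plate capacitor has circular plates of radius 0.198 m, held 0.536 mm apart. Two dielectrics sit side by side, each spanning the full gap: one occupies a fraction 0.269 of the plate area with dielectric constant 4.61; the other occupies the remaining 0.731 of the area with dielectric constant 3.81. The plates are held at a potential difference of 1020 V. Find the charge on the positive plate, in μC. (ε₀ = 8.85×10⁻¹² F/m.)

8.35 μC

A = π(0.198 m)² = 0.123 m².
Side-by-side slabs ⇒ two capacitors in parallel, each spanning the full gap.
C₁ = κ₁ε₀A₁/d = 4.61 × 8.85×10⁻¹² × 3.31×10⁻² / 5.36×10⁻⁴ = 2.52×10⁻⁹ F.
C₂ = κ₂ε₀A₂/d = 3.81 × 8.85×10⁻¹² × 9.00×10⁻² / 5.36×10⁻⁴ = 5.66×10⁻⁹ F.
C = C₁ + C₂ = 8.19×10⁻⁹ F.
Q = CV = 8.19×10⁻⁹ × 1020 = 8.35×10⁻⁶ C.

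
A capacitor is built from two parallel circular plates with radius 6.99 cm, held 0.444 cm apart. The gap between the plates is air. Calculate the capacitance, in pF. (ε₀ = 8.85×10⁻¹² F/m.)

A = π(6.99 cm)² = 1.53×10⁻² m².
C = ε₀A/d = 8.85×10⁻¹² × 1.53×10⁻² / 4.44×10⁻³ = 3.06×10⁻¹¹ F.

30.6 pF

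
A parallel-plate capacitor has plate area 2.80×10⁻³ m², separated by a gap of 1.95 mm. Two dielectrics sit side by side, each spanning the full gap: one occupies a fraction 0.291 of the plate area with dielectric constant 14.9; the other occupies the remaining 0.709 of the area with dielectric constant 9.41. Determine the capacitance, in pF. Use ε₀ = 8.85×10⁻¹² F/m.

Side-by-side slabs ⇒ two capacitors in parallel, each spanning the full gap.
C₁ = κ₁ε₀A₁/d = 14.9 × 8.85×10⁻¹² × 8.15×10⁻⁴ / 1.95×10⁻³ = 5.51×10⁻¹¹ F.
C₂ = κ₂ε₀A₂/d = 9.41 × 8.85×10⁻¹² × 1.99×10⁻³ / 1.95×10⁻³ = 8.48×10⁻¹¹ F.
C = C₁ + C₂ = 1.40×10⁻¹⁰ F.

140 pF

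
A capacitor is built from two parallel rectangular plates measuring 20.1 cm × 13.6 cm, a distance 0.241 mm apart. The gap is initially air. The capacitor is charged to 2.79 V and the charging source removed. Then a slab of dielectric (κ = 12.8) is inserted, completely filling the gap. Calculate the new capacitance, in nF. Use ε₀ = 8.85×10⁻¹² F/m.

C ≈ 12.8 nF

A = 20.1 × 13.6 cm² = 2.73×10⁻² m².
Initially C₁ = ε₀A/d = 8.85×10⁻¹² × 2.73×10⁻² / 2.41×10⁻⁴ = 1.00×10⁻⁹ F.
C = κε₀A/d scales with κ, so C₂/C₁ = κ = 12.8.
C₂ = 12.8 × 1.00×10⁻⁹ = 1.28×10⁻⁸ F.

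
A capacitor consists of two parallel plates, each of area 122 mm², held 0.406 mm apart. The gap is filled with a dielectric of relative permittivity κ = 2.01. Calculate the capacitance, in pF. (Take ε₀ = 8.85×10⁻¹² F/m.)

C ≈ 5.35 pF

A = 122 mm² = 1.22×10⁻⁴ m².
C = κε₀A/d = 2.01 × 8.85×10⁻¹² × 1.22×10⁻⁴ / 4.06×10⁻⁴ = 5.35×10⁻¹² F.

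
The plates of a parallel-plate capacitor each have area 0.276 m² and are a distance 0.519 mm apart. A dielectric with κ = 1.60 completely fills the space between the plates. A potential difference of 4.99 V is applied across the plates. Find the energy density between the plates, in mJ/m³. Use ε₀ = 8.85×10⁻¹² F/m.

u ≈ 0.654 mJ/m³

E = V/d = 4.99 / 5.19×10⁻⁴ = 9.61×10³ V/m.
u = ½κε₀E² = ½ × 1.60 × 8.85×10⁻¹² × (9.61×10³)² = 6.54×10⁻⁴ J/m³.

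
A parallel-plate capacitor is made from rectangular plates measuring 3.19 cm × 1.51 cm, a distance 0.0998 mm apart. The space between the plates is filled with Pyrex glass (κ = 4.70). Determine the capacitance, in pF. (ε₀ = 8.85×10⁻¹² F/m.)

C ≈ 201 pF

A = 3.19 × 1.51 cm² = 4.82×10⁻⁴ m².
C = κε₀A/d = 4.70 × 8.85×10⁻¹² × 4.82×10⁻⁴ / 9.98×10⁻⁵ = 2.01×10⁻¹⁰ F.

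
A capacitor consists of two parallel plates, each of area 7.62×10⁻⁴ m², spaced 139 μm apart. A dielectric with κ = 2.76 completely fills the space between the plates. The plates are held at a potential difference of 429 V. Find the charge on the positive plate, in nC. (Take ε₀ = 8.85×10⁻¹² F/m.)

Q ≈ 57.4 nC

C = κε₀A/d = 2.76 × 8.85×10⁻¹² × 7.62×10⁻⁴ / 1.39×10⁻⁴ = 1.34×10⁻¹⁰ F.
Q = CV = 1.34×10⁻¹⁰ × 429 = 5.74×10⁻⁸ C.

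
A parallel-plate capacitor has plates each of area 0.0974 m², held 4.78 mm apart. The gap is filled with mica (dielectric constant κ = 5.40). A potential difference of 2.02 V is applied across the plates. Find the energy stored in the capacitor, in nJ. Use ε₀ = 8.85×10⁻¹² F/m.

C = κε₀A/d = 5.40 × 8.85×10⁻¹² × 9.74×10⁻² / 4.78×10⁻³ = 9.74×10⁻¹⁰ F.
U = ½CV² = ½ × 9.74×10⁻¹⁰ × (2.02)² = 1.99×10⁻⁹ J.

U ≈ 1.99 nJ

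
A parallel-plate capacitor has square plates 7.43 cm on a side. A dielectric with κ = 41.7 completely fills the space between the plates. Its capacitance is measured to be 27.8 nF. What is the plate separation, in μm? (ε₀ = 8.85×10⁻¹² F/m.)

d ≈ 73.3 μm

A = (7.43 cm)² = 5.52×10⁻³ m².
d = κε₀A/C = 41.7 × 8.85×10⁻¹² × 5.52×10⁻³ / 2.78×10⁻⁸ = 7.33×10⁻⁵ m.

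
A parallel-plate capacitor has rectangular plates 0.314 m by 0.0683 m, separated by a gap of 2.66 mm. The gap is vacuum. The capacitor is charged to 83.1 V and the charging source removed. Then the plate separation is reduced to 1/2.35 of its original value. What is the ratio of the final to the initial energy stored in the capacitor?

Isolated ⇒ Q is held fixed.
C₂ = 2.35 C₁ and U = Q²/(2C), so U₂/U₁ = C₁/C₂ = 0.426.

U₂/U₁ ≈ 0.426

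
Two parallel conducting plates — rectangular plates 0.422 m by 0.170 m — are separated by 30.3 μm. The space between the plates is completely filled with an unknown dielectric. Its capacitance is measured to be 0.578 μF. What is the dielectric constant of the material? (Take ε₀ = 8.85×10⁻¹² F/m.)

A = 0.422 × 0.170 m² = 7.17×10⁻² m².
κ = Cd/(ε₀A) = 5.78×10⁻⁷ × 3.03×10⁻⁵ / (8.85×10⁻¹² × 7.17×10⁻²) = 27.6.

27.6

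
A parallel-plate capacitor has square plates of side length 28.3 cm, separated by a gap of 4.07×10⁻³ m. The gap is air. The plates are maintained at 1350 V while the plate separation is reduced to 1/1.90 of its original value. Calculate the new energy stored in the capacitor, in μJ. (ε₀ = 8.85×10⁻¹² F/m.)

U ≈ 302 μJ

A = (28.3 cm)² = 8.01×10⁻² m².
Initially C₁ = ε₀A/d = 8.85×10⁻¹² × 8.01×10⁻² / 4.07×10⁻³ = 1.74×10⁻¹⁰ F.
U₁ = 1.59×10⁻⁴ J.
Battery connected ⇒ V is held fixed. C₂ = 1.90 C₁ and U = ½CV², so U₂/U₁ = C₂/C₁ = 1.90.
U₂ = 1.90 × 1.59×10⁻⁴ = 3.02×10⁻⁴ J.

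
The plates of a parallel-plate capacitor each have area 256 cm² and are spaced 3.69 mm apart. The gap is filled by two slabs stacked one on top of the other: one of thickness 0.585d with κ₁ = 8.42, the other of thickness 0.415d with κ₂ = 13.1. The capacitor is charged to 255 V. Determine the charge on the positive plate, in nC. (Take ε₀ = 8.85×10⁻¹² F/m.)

155 nC

A = 256 cm² = 2.56×10⁻² m².
Stacked slabs ⇒ two capacitors in series, each with the full plate area.
C₁ = κ₁ε₀A/d₁ = 8.42 × 8.85×10⁻¹² × 2.56×10⁻² / 2.16×10⁻³ = 8.84×10⁻¹⁰ F.
C₂ = κ₂ε₀A/d₂ = 13.1 × 8.85×10⁻¹² × 2.56×10⁻² / 1.53×10⁻³ = 1.94×10⁻⁹ F.
C = (1/C₁ + 1/C₂)⁻¹ = 6.07×10⁻¹⁰ F.
Q = CV = 6.07×10⁻¹⁰ × 255 = 1.55×10⁻⁷ C.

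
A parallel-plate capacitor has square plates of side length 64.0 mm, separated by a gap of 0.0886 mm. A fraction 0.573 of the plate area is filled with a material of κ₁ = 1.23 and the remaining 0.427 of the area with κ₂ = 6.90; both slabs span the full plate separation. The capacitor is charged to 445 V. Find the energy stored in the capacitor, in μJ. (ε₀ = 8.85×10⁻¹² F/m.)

148 μJ

A = (64.0 mm)² = 4.10×10⁻³ m².
Side-by-side slabs ⇒ two capacitors in parallel, each spanning the full gap.
C₁ = κ₁ε₀A₁/d = 1.23 × 8.85×10⁻¹² × 2.35×10⁻³ / 8.86×10⁻⁵ = 2.88×10⁻¹⁰ F.
C₂ = κ₂ε₀A₂/d = 6.90 × 8.85×10⁻¹² × 1.75×10⁻³ / 8.86×10⁻⁵ = 1.21×10⁻⁹ F.
C = C₁ + C₂ = 1.49×10⁻⁹ F.
U = ½CV² = ½ × 1.49×10⁻⁹ × (445)² = 1.48×10⁻⁴ J.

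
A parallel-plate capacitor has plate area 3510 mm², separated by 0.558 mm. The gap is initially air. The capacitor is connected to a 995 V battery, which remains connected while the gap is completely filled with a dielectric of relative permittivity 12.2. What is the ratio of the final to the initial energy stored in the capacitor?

U₂/U₁ ≈ 12.2

Battery connected ⇒ V is held fixed.
C₂ = 12.2 C₁ and U = ½CV², so U₂/U₁ = C₂/C₁ = 12.2.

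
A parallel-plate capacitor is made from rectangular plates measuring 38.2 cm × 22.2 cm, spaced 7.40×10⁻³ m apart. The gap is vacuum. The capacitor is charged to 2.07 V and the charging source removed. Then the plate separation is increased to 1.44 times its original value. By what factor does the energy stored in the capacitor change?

Isolated ⇒ Q is held fixed.
C₂ = 0.694 C₁ and U = Q²/(2C), so U₂/U₁ = C₁/C₂ = 1.44.

U₂/U₁ ≈ 1.44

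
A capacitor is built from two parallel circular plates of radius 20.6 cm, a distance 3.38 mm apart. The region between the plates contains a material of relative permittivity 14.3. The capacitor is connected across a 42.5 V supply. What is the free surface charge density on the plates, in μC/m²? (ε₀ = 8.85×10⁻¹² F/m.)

σ ≈ 1.59 μC/m²

A = π(20.6 cm)² = 0.133 m².
C = κε₀A/d = 14.3 × 8.85×10⁻¹² × 0.133 / 3.38×10⁻³ = 4.99×10⁻⁹ F.
σ = Q/A = CV/A = 4.99×10⁻⁹ × 42.5 / 0.133 = 1.59×10⁻⁶ C/m².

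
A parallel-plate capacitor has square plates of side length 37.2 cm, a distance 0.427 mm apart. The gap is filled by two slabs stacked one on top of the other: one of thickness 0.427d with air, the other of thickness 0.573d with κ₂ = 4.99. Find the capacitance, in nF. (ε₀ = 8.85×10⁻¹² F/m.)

A = (37.2 cm)² = 0.138 m².
Stacked slabs ⇒ two capacitors in series, each with the full plate area.
C₁ = κ₁ε₀A/d₁ = 1.00 × 8.85×10⁻¹² × 0.138 / 1.82×10⁻⁴ = 6.72×10⁻⁹ F.
C₂ = κ₂ε₀A/d₂ = 4.99 × 8.85×10⁻¹² × 0.138 / 2.45×10⁻⁴ = 2.50×10⁻⁸ F.
C = (1/C₁ + 1/C₂)⁻¹ = 5.29×10⁻⁹ F.

5.29 nF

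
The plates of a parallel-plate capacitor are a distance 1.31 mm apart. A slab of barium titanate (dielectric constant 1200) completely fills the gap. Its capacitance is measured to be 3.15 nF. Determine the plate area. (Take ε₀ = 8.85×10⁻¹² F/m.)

A ≈ 3.89 cm²

A = Cd/(κε₀) = 3.15×10⁻⁹ × 1.31×10⁻³ / (1200 × 8.85×10⁻¹²) = 3.89×10⁻⁴ m².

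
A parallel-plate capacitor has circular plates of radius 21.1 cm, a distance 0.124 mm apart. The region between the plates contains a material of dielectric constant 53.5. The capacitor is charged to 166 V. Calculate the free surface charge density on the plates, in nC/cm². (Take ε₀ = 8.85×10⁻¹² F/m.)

63.4 nC/cm²

A = π(21.1 cm)² = 0.140 m².
C = κε₀A/d = 53.5 × 8.85×10⁻¹² × 0.140 / 1.24×10⁻⁴ = 5.34×10⁻⁷ F.
σ = Q/A = CV/A = 5.34×10⁻⁷ × 166 / 0.140 = 6.34×10⁻⁴ C/m².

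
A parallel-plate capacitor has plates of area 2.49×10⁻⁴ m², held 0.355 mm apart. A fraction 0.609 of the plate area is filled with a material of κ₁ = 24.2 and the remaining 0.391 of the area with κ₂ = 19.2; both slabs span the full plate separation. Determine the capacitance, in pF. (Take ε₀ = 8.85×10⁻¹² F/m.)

138 pF

Side-by-side slabs ⇒ two capacitors in parallel, each spanning the full gap.
C₁ = κ₁ε₀A₁/d = 24.2 × 8.85×10⁻¹² × 1.52×10⁻⁴ / 3.55×10⁻⁴ = 9.15×10⁻¹¹ F.
C₂ = κ₂ε₀A₂/d = 19.2 × 8.85×10⁻¹² × 9.74×10⁻⁵ / 3.55×10⁻⁴ = 4.66×10⁻¹¹ F.
C = C₁ + C₂ = 1.38×10⁻¹⁰ F.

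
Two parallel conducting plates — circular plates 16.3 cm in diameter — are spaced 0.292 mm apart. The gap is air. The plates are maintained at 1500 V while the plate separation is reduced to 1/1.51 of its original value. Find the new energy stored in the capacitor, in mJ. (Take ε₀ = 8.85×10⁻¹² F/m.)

U ≈ 1.07 mJ

A = π(16.3/2 cm)² = 2.09×10⁻² m².
Initially C₁ = ε₀A/d = 8.85×10⁻¹² × 2.09×10⁻² / 2.92×10⁻⁴ = 6.32×10⁻¹⁰ F.
U₁ = 7.12×10⁻⁴ J.
Battery connected ⇒ V is held fixed. C₂ = 1.51 C₁ and U = ½CV², so U₂/U₁ = C₂/C₁ = 1.51.
U₂ = 1.51 × 7.12×10⁻⁴ = 1.07×10⁻³ J.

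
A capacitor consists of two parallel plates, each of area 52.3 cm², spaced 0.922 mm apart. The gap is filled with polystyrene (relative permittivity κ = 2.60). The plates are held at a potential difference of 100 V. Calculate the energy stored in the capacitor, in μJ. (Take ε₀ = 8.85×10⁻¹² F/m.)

A = 52.3 cm² = 5.23×10⁻³ m².
C = κε₀A/d = 2.60 × 8.85×10⁻¹² × 5.23×10⁻³ / 9.22×10⁻⁴ = 1.31×10⁻¹⁰ F.
U = ½CV² = ½ × 1.31×10⁻¹⁰ × (100)² = 6.53×10⁻⁷ J.

U ≈ 0.653 μJ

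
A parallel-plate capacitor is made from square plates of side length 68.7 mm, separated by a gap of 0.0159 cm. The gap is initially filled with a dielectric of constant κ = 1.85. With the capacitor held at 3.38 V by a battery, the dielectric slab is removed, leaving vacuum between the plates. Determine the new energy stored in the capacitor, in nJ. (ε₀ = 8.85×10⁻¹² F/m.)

A = (68.7 mm)² = 4.72×10⁻³ m².
Initially C₁ = κε₀A/d = 1.85 × 8.85×10⁻¹² × 4.72×10⁻³ / 1.59×10⁻⁴ = 4.86×10⁻¹⁰ F.
U₁ = 2.78×10⁻⁹ J.
Battery connected ⇒ V is held fixed. C₂ = 0.541 C₁ and U = ½CV², so U₂/U₁ = C₂/C₁ = 0.541.
U₂ = 0.541 × 2.78×10⁻⁹ = 1.50×10⁻⁹ J.

1.50 nJ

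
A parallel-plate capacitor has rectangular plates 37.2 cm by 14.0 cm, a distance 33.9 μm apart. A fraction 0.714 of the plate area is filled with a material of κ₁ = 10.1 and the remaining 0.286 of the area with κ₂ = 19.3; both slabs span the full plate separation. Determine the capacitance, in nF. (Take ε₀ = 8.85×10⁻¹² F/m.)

A = 37.2 × 14.0 cm² = 5.21×10⁻² m².
Side-by-side slabs ⇒ two capacitors in parallel, each spanning the full gap.
C₁ = κ₁ε₀A₁/d = 10.1 × 8.85×10⁻¹² × 3.72×10⁻² / 3.39×10⁻⁵ = 9.80×10⁻⁸ F.
C₂ = κ₂ε₀A₂/d = 19.3 × 8.85×10⁻¹² × 1.49×10⁻² / 3.39×10⁻⁵ = 7.50×10⁻⁸ F.
C = C₁ + C₂ = 1.73×10⁻⁷ F.

C ≈ 173 nF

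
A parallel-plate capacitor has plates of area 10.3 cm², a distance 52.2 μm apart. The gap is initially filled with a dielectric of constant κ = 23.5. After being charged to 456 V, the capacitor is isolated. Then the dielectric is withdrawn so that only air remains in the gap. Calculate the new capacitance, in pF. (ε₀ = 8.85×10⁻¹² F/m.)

A = 10.3 cm² = 1.03×10⁻³ m².
Initially C₁ = κε₀A/d = 23.5 × 8.85×10⁻¹² × 1.03×10⁻³ / 5.22×10⁻⁵ = 4.10×10⁻⁹ F.
C = κε₀A/d scales with κ, so C₂/C₁ = 1/κ = 1/23.5 = 0.0426.
C₂ = 0.0426 × 4.10×10⁻⁹ = 1.75×10⁻¹⁰ F.

C ≈ 175 pF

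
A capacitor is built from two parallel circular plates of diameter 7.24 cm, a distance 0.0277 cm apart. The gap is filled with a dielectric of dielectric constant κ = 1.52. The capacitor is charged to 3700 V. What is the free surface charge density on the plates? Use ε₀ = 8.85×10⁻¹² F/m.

18.0 nC/cm²

A = π(7.24/2 cm)² = 4.12×10⁻³ m².
C = κε₀A/d = 1.52 × 8.85×10⁻¹² × 4.12×10⁻³ / 2.77×10⁻⁴ = 2.00×10⁻¹⁰ F.
σ = Q/A = CV/A = 2.00×10⁻¹⁰ × 3700 / 4.12×10⁻³ = 1.80×10⁻⁴ C/m².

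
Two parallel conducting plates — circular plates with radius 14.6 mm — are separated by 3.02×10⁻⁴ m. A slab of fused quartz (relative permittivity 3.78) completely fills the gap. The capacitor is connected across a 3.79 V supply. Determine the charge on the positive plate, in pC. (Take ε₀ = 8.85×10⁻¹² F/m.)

281 pC

A = π(14.6 mm)² = 6.70×10⁻⁴ m².
C = κε₀A/d = 3.78 × 8.85×10⁻¹² × 6.70×10⁻⁴ / 3.02×10⁻⁴ = 7.42×10⁻¹¹ F.
Q = CV = 7.42×10⁻¹¹ × 3.79 = 2.81×10⁻¹⁰ C.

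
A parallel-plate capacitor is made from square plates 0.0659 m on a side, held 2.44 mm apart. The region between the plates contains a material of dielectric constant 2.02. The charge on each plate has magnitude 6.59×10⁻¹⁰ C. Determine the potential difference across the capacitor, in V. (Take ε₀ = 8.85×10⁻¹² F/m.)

V ≈ 20.7 V

A = (0.0659 m)² = 4.34×10⁻³ m².
C = κε₀A/d = 2.02 × 8.85×10⁻¹² × 4.34×10⁻³ / 2.44×10⁻³ = 3.18×10⁻¹¹ F.
V = Q/C = 6.59×10⁻¹⁰ / 3.18×10⁻¹¹ = 20.7 V.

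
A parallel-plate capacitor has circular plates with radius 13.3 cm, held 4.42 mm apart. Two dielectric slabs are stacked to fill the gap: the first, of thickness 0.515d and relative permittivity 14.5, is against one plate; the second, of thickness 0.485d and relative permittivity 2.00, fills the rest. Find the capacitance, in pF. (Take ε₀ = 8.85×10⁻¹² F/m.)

400 pF

A = π(13.3 cm)² = 5.56×10⁻² m².
Stacked slabs ⇒ two capacitors in series, each with the full plate area.
C₁ = κ₁ε₀A/d₁ = 14.5 × 8.85×10⁻¹² × 5.56×10⁻² / 2.28×10⁻³ = 3.13×10⁻⁹ F.
C₂ = κ₂ε₀A/d₂ = 2.00 × 8.85×10⁻¹² × 5.56×10⁻² / 2.14×10⁻³ = 4.59×10⁻¹⁰ F.
C = (1/C₁ + 1/C₂)⁻¹ = 4.00×10⁻¹⁰ F.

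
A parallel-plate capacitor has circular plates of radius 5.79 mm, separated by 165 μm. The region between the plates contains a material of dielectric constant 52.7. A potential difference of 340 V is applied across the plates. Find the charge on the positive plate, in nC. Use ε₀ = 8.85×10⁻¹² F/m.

A = π(5.79 mm)² = 1.05×10⁻⁴ m².
C = κε₀A/d = 52.7 × 8.85×10⁻¹² × 1.05×10⁻⁴ / 1.65×10⁻⁴ = 2.98×10⁻¹⁰ F.
Q = CV = 2.98×10⁻¹⁰ × 340 = 1.01×10⁻⁷ C.

Q ≈ 101 nC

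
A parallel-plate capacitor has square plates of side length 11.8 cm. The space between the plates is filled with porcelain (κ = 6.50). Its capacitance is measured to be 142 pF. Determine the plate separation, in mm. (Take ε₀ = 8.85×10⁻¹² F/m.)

A = (11.8 cm)² = 1.39×10⁻² m².
d = κε₀A/C = 6.50 × 8.85×10⁻¹² × 1.39×10⁻² / 1.42×10⁻¹⁰ = 5.64×10⁻³ m.

5.64 mm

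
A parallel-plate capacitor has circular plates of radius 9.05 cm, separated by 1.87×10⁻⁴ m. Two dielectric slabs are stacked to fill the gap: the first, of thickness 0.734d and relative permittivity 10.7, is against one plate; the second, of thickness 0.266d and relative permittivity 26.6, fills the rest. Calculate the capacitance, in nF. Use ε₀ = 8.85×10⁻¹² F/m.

C ≈ 15.5 nF

A = π(9.05 cm)² = 2.57×10⁻² m².
Stacked slabs ⇒ two capacitors in series, each with the full plate area.
C₁ = κ₁ε₀A/d₁ = 10.7 × 8.85×10⁻¹² × 2.57×10⁻² / 1.37×10⁻⁴ = 1.78×10⁻⁸ F.
C₂ = κ₂ε₀A/d₂ = 26.6 × 8.85×10⁻¹² × 2.57×10⁻² / 4.97×10⁻⁵ = 1.22×10⁻⁷ F.
C = (1/C₁ + 1/C₂)⁻¹ = 1.55×10⁻⁸ F.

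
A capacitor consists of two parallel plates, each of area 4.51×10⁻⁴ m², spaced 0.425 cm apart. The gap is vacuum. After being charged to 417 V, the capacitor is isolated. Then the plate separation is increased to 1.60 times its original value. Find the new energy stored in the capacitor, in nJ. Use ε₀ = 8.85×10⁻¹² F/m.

Initially C₁ = ε₀A/d = 8.85×10⁻¹² × 4.51×10⁻⁴ / 4.25×10⁻³ = 9.39×10⁻¹³ F.
U₁ = 8.17×10⁻⁸ J.
Isolated ⇒ Q is held fixed. C₂ = 0.625 C₁ and U = Q²/(2C), so U₂/U₁ = C₁/C₂ = 1.60.
U₂ = 1.60 × 8.17×10⁻⁸ = 1.31×10⁻⁷ J.

131 nJ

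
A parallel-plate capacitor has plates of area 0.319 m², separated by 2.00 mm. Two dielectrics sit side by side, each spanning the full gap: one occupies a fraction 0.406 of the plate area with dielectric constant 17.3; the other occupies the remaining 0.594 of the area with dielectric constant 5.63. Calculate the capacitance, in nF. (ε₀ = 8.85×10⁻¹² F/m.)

14.6 nF

Side-by-side slabs ⇒ two capacitors in parallel, each spanning the full gap.
C₁ = κ₁ε₀A₁/d = 17.3 × 8.85×10⁻¹² × 0.130 / 2.00×10⁻³ = 9.91×10⁻⁹ F.
C₂ = κ₂ε₀A₂/d = 5.63 × 8.85×10⁻¹² × 0.189 / 2.00×10⁻³ = 4.72×10⁻⁹ F.
C = C₁ + C₂ = 1.46×10⁻⁸ F.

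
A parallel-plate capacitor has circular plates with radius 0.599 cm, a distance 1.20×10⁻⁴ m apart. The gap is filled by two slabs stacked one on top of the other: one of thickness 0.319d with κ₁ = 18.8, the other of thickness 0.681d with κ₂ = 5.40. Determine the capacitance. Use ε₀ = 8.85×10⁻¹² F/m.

A = π(0.599 cm)² = 1.13×10⁻⁴ m².
Stacked slabs ⇒ two capacitors in series, each with the full plate area.
C₁ = κ₁ε₀A/d₁ = 18.8 × 8.85×10⁻¹² × 1.13×10⁻⁴ / 3.83×10⁻⁵ = 4.90×10⁻¹⁰ F.
C₂ = κ₂ε₀A/d₂ = 5.40 × 8.85×10⁻¹² × 1.13×10⁻⁴ / 8.17×10⁻⁵ = 6.59×10⁻¹¹ F.
C = (1/C₁ + 1/C₂)⁻¹ = 5.81×10⁻¹¹ F.

C ≈ 58.1 pF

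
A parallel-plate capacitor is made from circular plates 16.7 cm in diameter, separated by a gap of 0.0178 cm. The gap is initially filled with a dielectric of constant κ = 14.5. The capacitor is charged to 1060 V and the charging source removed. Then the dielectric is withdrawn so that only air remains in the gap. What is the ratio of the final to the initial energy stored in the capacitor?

U₂/U₁ ≈ 14.5

Isolated ⇒ Q is held fixed.
C₂ = 0.0690 C₁ and U = Q²/(2C), so U₂/U₁ = C₁/C₂ = 14.5.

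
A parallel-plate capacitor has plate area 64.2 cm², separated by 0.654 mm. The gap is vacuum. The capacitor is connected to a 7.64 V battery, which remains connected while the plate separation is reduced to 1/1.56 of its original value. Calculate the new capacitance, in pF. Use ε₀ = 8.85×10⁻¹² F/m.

A = 64.2 cm² = 6.42×10⁻³ m².
Initially C₁ = ε₀A/d = 8.85×10⁻¹² × 6.42×10⁻³ / 6.54×10⁻⁴ = 8.69×10⁻¹¹ F.
C = ε₀A/d scales as 1/d, so C₂/C₁ = d₁/d₂ = 1.56.
C₂ = 1.56 × 8.69×10⁻¹¹ = 1.36×10⁻¹⁰ F.

C ≈ 136 pF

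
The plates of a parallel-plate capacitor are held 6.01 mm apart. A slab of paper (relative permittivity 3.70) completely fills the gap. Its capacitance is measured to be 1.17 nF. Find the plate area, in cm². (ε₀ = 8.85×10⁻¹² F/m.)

A = Cd/(κε₀) = 1.17×10⁻⁹ × 6.01×10⁻³ / (3.70 × 8.85×10⁻¹²) = 0.215 m².

2147 cm²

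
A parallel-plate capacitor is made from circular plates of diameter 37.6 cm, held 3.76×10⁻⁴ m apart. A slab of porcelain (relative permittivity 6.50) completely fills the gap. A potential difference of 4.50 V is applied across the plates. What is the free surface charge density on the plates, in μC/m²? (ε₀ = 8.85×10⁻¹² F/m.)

0.688 μC/m²

A = π(37.6/2 cm)² = 0.111 m².
C = κε₀A/d = 6.50 × 8.85×10⁻¹² × 0.111 / 3.76×10⁻⁴ = 1.70×10⁻⁸ F.
σ = Q/A = CV/A = 1.70×10⁻⁸ × 4.50 / 0.111 = 6.88×10⁻⁷ C/m².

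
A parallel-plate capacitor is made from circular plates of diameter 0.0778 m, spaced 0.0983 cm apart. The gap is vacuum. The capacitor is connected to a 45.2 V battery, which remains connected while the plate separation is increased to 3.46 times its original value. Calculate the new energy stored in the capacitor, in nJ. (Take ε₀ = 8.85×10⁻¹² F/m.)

12.6 nJ

A = π(0.0778/2 m)² = 4.75×10⁻³ m².
Initially C₁ = ε₀A/d = 8.85×10⁻¹² × 4.75×10⁻³ / 9.83×10⁻⁴ = 4.28×10⁻¹¹ F.
U₁ = 4.37×10⁻⁸ J.
Battery connected ⇒ V is held fixed. C₂ = 0.289 C₁ and U = ½CV², so U₂/U₁ = C₂/C₁ = 0.289.
U₂ = 0.289 × 4.37×10⁻⁸ = 1.26×10⁻⁸ J.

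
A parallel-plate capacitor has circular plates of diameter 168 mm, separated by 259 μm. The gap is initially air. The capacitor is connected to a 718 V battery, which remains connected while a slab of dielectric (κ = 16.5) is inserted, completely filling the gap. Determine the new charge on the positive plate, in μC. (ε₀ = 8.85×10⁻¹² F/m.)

A = π(168/2 mm)² = 2.22×10⁻² m².
Initially C₁ = ε₀A/d = 8.85×10⁻¹² × 2.22×10⁻² / 2.59×10⁻⁴ = 7.57×10⁻¹⁰ F.
Q₁ = 5.44×10⁻⁷ C.
Battery connected ⇒ V is held fixed. C₂ = 16.5 C₁ and Q = CV, so Q₂/Q₁ = C₂/C₁ = 16.5.
Q₂ = 16.5 × 5.44×10⁻⁷ = 8.97×10⁻⁶ C.

Q ≈ 8.97 μC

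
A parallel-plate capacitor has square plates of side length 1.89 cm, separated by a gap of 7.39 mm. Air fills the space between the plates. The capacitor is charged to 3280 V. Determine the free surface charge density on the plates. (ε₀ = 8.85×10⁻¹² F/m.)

A = (1.89 cm)² = 3.57×10⁻⁴ m².
C = ε₀A/d = 8.85×10⁻¹² × 3.57×10⁻⁴ / 7.39×10⁻³ = 4.28×10⁻¹³ F.
σ = Q/A = CV/A = 4.28×10⁻¹³ × 3280 / 3.57×10⁻⁴ = 3.93×10⁻⁶ C/m².

σ ≈ 3.93 μC/m²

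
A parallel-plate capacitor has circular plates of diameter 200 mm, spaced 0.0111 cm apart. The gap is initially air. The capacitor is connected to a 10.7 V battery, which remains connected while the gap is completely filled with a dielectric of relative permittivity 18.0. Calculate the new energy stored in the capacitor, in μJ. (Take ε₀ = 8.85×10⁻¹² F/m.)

U ≈ 2.58 μJ

A = π(200/2 mm)² = 3.14×10⁻² m².
Initially C₁ = ε₀A/d = 8.85×10⁻¹² × 3.14×10⁻² / 1.11×10⁻⁴ = 2.50×10⁻⁹ F.
U₁ = 1.43×10⁻⁷ J.
Battery connected ⇒ V is held fixed. C₂ = 18.0 C₁ and U = ½CV², so U₂/U₁ = C₂/C₁ = 18.0.
U₂ = 18.0 × 1.43×10⁻⁷ = 2.58×10⁻⁶ J.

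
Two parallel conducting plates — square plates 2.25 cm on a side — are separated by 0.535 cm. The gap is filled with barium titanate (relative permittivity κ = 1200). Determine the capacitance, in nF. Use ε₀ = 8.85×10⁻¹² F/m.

1.00 nF

A = (2.25 cm)² = 5.06×10⁻⁴ m².
C = κε₀A/d = 1200 × 8.85×10⁻¹² × 5.06×10⁻⁴ / 5.35×10⁻³ = 1.00×10⁻⁹ F.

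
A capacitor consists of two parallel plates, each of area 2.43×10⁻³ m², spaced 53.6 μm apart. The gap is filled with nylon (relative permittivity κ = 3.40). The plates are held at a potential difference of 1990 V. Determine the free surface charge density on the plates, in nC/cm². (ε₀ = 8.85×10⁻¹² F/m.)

σ ≈ 112 nC/cm²

C = κε₀A/d = 3.40 × 8.85×10⁻¹² × 2.43×10⁻³ / 5.36×10⁻⁵ = 1.36×10⁻⁹ F.
σ = Q/A = CV/A = 1.36×10⁻⁹ × 1990 / 2.43×10⁻³ = 1.12×10⁻³ C/m².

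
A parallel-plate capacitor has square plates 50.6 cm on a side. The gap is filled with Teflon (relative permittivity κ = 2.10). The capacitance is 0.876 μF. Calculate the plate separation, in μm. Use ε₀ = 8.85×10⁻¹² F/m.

d ≈ 5.43 μm

A = (50.6 cm)² = 0.256 m².
d = κε₀A/C = 2.10 × 8.85×10⁻¹² × 0.256 / 8.76×10⁻⁷ = 5.43×10⁻⁶ m.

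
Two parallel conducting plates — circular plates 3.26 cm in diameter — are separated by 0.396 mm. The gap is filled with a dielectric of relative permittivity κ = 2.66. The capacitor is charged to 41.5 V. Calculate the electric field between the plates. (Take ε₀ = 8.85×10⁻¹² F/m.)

105 V/mm

E = V/d = 41.5 / 3.96×10⁻⁴ = 1.05×10⁵ V/m.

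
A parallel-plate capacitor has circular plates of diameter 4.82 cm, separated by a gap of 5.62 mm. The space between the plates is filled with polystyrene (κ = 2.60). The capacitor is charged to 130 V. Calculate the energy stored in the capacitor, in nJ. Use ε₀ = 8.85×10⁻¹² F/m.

U ≈ 63.1 nJ

A = π(4.82/2 cm)² = 1.82×10⁻³ m².
C = κε₀A/d = 2.60 × 8.85×10⁻¹² × 1.82×10⁻³ / 5.62×10⁻³ = 7.47×10⁻¹² F.
U = ½CV² = ½ × 7.47×10⁻¹² × (130)² = 6.31×10⁻⁸ J.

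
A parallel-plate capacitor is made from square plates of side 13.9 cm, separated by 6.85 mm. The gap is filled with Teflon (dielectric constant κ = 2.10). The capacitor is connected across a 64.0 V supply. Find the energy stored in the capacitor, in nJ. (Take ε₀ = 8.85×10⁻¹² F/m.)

A = (13.9 cm)² = 1.93×10⁻² m².
C = κε₀A/d = 2.10 × 8.85×10⁻¹² × 1.93×10⁻² / 6.85×10⁻³ = 5.24×10⁻¹¹ F.
U = ½CV² = ½ × 5.24×10⁻¹¹ × (64.0)² = 1.07×10⁻⁷ J.

U ≈ 107 nJ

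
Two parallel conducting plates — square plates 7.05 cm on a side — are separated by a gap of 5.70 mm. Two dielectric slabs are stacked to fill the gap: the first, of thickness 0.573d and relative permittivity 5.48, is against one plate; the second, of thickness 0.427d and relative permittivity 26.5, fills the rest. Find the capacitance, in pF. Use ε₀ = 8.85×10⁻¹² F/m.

C ≈ 63.9 pF

A = (7.05 cm)² = 4.97×10⁻³ m².
Stacked slabs ⇒ two capacitors in series, each with the full plate area.
C₁ = κ₁ε₀A/d₁ = 5.48 × 8.85×10⁻¹² × 4.97×10⁻³ / 3.27×10⁻³ = 7.38×10⁻¹¹ F.
C₂ = κ₂ε₀A/d₂ = 26.5 × 8.85×10⁻¹² × 4.97×10⁻³ / 2.43×10⁻³ = 4.79×10⁻¹⁰ F.
C = (1/C₁ + 1/C₂)⁻¹ = 6.39×10⁻¹¹ F.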